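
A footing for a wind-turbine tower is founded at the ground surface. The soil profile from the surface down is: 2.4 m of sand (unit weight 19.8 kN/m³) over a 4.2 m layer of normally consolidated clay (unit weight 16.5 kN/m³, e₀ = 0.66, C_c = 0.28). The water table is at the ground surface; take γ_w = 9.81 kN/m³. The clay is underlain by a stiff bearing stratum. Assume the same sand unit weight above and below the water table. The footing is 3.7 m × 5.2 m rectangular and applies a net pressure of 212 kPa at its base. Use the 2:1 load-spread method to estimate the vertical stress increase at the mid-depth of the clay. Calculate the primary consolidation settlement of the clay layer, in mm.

Mid-depth of clay below the ground surface: z = 2.4 + 4.2/2 = 4.5 m.
Total vertical stress at mid-clay: σ_v = 19.8×2.4 + 16.5×2.1 = 82.17 kPa.
Pore pressure: u = 9.81×(4.5 − 0) = 44.145 kPa.
Initial effective stress: σ'_0 = σ_v − u = 82.17 − 44.145 = 38.025 kPa.
Stress increase at mid-clay by the 2:1 spreading method:
Δσ = qBL/((B+z)(L+z)) = 212×3.7×5.2/((3.7+4.5)(5.2+4.5)) = 51.281 kPa
Final effective stress: σ'_f = σ'_0 + Δσ = 38.025 + 51.281 = 89.306 kPa.
Normally consolidated clay, so the full stress increment lies on the virgin compression line:
S_c = C_c·H/(1+e₀)·log₁₀(σ'_f/σ'_0) = 0.28×4.2/(1+0.66)×log₁₀(89.306/38.025)
    = 0.70843 × 0.37081 = 0.2627 m

S_c ≈ 263 mm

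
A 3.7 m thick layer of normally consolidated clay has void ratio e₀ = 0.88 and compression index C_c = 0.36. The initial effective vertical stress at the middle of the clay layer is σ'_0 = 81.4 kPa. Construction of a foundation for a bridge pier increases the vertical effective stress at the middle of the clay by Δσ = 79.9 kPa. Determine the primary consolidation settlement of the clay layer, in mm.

Final effective stress: σ'_f = σ'_0 + Δσ = 81.4 + 79.9 = 161.3 kPa.
Normally consolidated clay, so the full stress increment lies on the virgin compression line:
S_c = C_c·H/(1+e₀)·log₁₀(σ'_f/σ'_0) = 0.36×3.7/(1+0.88)×log₁₀(161.3/81.4)
    = 0.70851 × 0.29701 = 0.2104 m

S_c ≈ 210 mm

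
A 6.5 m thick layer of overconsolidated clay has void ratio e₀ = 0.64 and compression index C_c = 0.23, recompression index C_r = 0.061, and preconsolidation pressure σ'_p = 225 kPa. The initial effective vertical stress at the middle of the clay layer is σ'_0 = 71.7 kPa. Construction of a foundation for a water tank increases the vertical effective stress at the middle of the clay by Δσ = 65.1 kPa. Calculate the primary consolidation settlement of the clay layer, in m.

Final effective stress: σ'_f = 71.7 + 65.1 = 136.8 kPa.
σ'_f = 136.8 ≤ σ'_p = 225 kPa, so the clay remains overconsolidated and only the recompression index applies:
S_c = C_r·H/(1+e₀)·log₁₀(σ'_f/σ'_0) = 0.061×6.5/1.64×log₁₀(136.8/71.7)
    = 0.24177 × 0.28057 = 0.06783 m

S_c ≈ 0.0678 m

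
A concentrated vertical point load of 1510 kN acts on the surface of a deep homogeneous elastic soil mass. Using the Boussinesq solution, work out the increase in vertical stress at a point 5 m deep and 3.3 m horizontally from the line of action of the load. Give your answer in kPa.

Δσ_z ≈ 11.7 kPa

Boussinesq vertical stress below a point load on an elastic half-space:
Δσ_z = 3P/(2πz²) · [1 + (r/z)²]^(−5/2)
r/z = 3.3/5 = 0.66; [1+(r/z)²]^(−5/2) = 0.40496.
Δσ_z = 3×1510/(2π×5²) × 0.40496 = 28.839 × 0.40496 = 11.68 kPa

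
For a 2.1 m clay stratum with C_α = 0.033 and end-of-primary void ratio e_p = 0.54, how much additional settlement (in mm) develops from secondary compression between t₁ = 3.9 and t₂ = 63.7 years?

S_s ≈ 54.6 mm

Secondary compression: S_s = C_α·H/(1+e_p)·log₁₀(t₂/t₁)
S_s = 0.033×2.1/(1+0.54)×log₁₀(63.7/3.9)
    = 0.045 × 1.213 = 0.05459 m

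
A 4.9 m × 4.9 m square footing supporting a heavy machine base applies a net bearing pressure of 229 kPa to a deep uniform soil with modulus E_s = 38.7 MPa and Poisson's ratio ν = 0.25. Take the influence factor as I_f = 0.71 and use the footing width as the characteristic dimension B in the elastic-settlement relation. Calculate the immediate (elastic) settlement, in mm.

Immediate (elastic) settlement: S_e = q·B·(1−ν²)/E_s · I_f.
E_s = 38.7 MPa = 38700 kPa.
S_e = 229 × 4.9 × (1 − 0.25²) / 38700 × 0.71
    = 229 × 4.9 × 0.9375 / 38700 × 0.71
    = 0.0193 m = 19.3 mm

S_e ≈ 19.3 mm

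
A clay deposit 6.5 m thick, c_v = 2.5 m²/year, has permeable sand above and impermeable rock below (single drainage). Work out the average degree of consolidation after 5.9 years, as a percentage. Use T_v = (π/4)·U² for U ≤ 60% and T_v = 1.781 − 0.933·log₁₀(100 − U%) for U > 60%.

U ≈ 65.7 %

Drainage path length: H_d = H = 6.5 m (single drainage).
T_v = c_v·t/H_d² = 2.5×5.9/6.5² = 0.34911.
T_v = 0.34911 corresponds to the U > 60% branch:
U = 1 − 10^((1.781 − T_v)/0.933)/100 = 0.6575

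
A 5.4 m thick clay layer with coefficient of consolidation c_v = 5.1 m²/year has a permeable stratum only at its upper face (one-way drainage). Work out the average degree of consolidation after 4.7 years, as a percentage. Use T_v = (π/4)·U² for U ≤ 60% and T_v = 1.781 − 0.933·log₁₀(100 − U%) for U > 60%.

U ≈ 89.3 %

Drainage path length: H_d = H = 5.4 m (single drainage).
T_v = c_v·t/H_d² = 5.1×4.7/5.4² = 0.82202.
T_v = 0.82202 corresponds to the U > 60% branch:
U = 1 − 10^((1.781 − T_v)/0.933)/100 = 0.8934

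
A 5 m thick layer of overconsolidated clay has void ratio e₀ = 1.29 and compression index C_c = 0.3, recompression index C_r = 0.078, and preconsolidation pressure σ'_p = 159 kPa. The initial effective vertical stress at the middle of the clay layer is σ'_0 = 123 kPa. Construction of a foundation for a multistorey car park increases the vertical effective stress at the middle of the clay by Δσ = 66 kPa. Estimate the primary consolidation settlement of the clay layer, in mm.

Final effective stress: σ'_f = 123 + 66 = 189 kPa.
σ'_f = 189 > σ'_p = 159 kPa, so the stress path crosses the preconsolidation pressure — recompression up to σ'_p, then virgin compression beyond:
S_c = H/(1+e₀)·[C_r·log₁₀(σ'_p/σ'_0) + C_c·log₁₀(σ'_f/σ'_p)]
    = 5/2.29 × [0.078×log₁₀(159/123) + 0.3×log₁₀(189/159)]
    = 2.1834 × [0.0086964 + 0.022519] = 0.06816 m

S_c ≈ 68.2 mm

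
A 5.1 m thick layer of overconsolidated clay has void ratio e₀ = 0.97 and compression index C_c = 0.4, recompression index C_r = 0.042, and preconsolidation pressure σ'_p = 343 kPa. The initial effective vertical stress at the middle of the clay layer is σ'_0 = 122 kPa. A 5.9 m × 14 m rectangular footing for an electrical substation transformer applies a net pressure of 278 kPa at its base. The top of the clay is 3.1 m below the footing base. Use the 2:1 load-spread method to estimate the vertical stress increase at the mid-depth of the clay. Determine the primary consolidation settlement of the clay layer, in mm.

S_c ≈ 28.5 mm

Mid-depth of clay below the footing base: z = 3.1 + 5.1/2 = 5.65 m.
Stress increase at mid-clay by the 2:1 spreading method:
Δσ = qBL/((B+z)(L+z)) = 278×5.9×14/((5.9+5.65)(14+5.65)) = 101.18 kPa
Final effective stress: σ'_f = 122 + 101.18 = 223.18 kPa.
σ'_f = 223.18 ≤ σ'_p = 343 kPa, so the clay remains overconsolidated and only the recompression index applies:
S_c = C_r·H/(1+e₀)·log₁₀(σ'_f/σ'_0) = 0.042×5.1/1.97×log₁₀(223.18/122)
    = 0.10873 × 0.2623 = 0.02852 m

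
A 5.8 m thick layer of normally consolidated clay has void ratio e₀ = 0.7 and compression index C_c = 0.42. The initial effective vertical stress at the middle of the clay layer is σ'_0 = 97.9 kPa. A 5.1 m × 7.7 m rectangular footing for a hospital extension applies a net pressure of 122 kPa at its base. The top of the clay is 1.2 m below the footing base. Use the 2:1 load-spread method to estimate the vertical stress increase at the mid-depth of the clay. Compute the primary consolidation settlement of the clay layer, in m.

Mid-depth of clay below the footing base: z = 1.2 + 5.8/2 = 4.1 m.
Stress increase at mid-clay by the 2:1 spreading method:
Δσ = qBL/((B+z)(L+z)) = 122×5.1×7.7/((5.1+4.1)(7.7+4.1)) = 44.132 kPa
Final effective stress: σ'_f = σ'_0 + Δσ = 97.9 + 44.132 = 142.03 kPa.
Normally consolidated clay, so the full stress increment lies on the virgin compression line:
S_c = C_c·H/(1+e₀)·log₁₀(σ'_f/σ'_0) = 0.42×5.8/(1+0.7)×log₁₀(142.03/97.9)
    = 1.4329 × 0.1616 = 0.2316 m

S_c ≈ 0.232 m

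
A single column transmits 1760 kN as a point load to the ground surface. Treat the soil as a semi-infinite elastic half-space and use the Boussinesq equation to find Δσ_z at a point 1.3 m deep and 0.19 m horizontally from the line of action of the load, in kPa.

Δσ_z ≈ 472 kPa

Boussinesq vertical stress below a point load on an elastic half-space:
Δσ_z = 3P/(2πz²) · [1 + (r/z)²]^(−5/2)
r/z = 0.19/1.3 = 0.14615; [1+(r/z)²]^(−5/2) = 0.94853.
Δσ_z = 3×1760/(2π×1.3²) × 0.94853 = 497.24 × 0.94853 = 471.6 kPa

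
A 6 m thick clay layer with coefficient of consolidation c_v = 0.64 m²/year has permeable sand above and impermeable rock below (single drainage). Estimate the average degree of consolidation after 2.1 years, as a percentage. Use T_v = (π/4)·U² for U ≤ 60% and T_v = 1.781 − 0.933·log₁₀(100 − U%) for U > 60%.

Drainage path length: H_d = H = 6 m (single drainage).
T_v = c_v·t/H_d² = 0.64×2.1/6² = 0.037333.
T_v = 0.037333 corresponds to the U ≤ 60% branch:
U = √(4T_v/π) = 0.218

U ≈ 21.8 %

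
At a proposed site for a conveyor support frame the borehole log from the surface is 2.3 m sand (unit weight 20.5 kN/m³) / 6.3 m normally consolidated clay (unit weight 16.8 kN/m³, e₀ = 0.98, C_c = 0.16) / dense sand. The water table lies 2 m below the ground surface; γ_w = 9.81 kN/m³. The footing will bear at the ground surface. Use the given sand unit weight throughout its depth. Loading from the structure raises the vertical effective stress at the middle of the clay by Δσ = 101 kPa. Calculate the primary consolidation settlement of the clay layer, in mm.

Mid-depth of clay below the ground surface: z = 2.3 + 6.3/2 = 5.45 m.
Total vertical stress at mid-clay: σ_v = 20.5×2.3 + 16.8×3.15 = 100.07 kPa.
Pore pressure: u = 9.81×(5.45 − 2) = 33.845 kPa.
Initial effective stress: σ'_0 = σ_v − u = 100.07 − 33.845 = 66.225 kPa.
Final effective stress: σ'_f = σ'_0 + Δσ = 66.225 + 101 = 167.22 kPa.
Normally consolidated clay, so the full stress increment lies on the virgin compression line:
S_c = C_c·H/(1+e₀)·log₁₀(σ'_f/σ'_0) = 0.16×6.3/(1+0.98)×log₁₀(167.22/66.225)
    = 0.50909 × 0.40227 = 0.2048 m

S_c ≈ 205 mm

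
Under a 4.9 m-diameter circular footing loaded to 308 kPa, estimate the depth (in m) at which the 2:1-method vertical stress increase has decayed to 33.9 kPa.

z ≈ 9.87 m

2:1 spreading — at depth z the loaded area has grown by z in each plan dimension:
qD²/(D+z)² = Δσ_z ⇒ z = D(√(q/Δσ_z) − 1) = 4.9×(√(308/33.9) − 1) = 9.87 m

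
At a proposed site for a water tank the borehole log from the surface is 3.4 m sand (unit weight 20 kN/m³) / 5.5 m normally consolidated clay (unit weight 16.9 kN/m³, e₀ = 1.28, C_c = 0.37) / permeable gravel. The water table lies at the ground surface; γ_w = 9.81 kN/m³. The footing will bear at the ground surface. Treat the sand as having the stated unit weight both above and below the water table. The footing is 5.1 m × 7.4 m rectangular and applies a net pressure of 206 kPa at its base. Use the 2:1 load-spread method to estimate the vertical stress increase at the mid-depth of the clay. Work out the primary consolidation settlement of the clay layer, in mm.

Mid-depth of clay below the ground surface: z = 3.4 + 5.5/2 = 6.15 m.
Total vertical stress at mid-clay: σ_v = 20×3.4 + 16.9×2.75 = 114.47 kPa.
Pore pressure: u = 9.81×(6.15 − 0) = 60.332 kPa.
Initial effective stress: σ'_0 = σ_v − u = 114.47 − 60.332 = 54.138 kPa.
Stress increase at mid-clay by the 2:1 spreading method:
Δσ = qBL/((B+z)(L+z)) = 206×5.1×7.4/((5.1+6.15)(7.4+6.15)) = 51.001 kPa
Final effective stress: σ'_f = σ'_0 + Δσ = 54.138 + 51.001 = 105.14 kPa.
Normally consolidated clay, so the full stress increment lies on the virgin compression line:
S_c = C_c·H/(1+e₀)·log₁₀(σ'_f/σ'_0) = 0.37×5.5/(1+1.28)×log₁₀(105.14/54.138)
    = 0.89254 × 0.28827 = 0.2573 m

S_c ≈ 257 mm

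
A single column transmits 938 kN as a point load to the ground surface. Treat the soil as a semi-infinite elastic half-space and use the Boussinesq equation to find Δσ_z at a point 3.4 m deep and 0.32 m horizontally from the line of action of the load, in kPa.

Δσ_z ≈ 37.9 kPa

Boussinesq vertical stress below a point load on an elastic half-space:
Δσ_z = 3P/(2πz²) · [1 + (r/z)²]^(−5/2)
r/z = 0.32/3.4 = 0.094118; [1+(r/z)²]^(−5/2) = 0.97819.
Δσ_z = 3×938/(2π×3.4²) × 0.97819 = 38.742 × 0.97819 = 37.9 kPa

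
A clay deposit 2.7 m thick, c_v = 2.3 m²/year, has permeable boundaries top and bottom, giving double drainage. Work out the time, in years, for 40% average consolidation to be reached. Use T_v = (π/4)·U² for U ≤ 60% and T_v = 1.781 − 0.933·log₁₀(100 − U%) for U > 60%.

t ≈ 0.0996 years

Drainage path length: H_d = H/2 = 1.35 m (double drainage).
U ≤ 60%: T_v = (π/4)·U² = (π/4)×0.4² = 0.12566.
t = T_v·H_d²/c_v = 0.12566×1.35²/2.3 = 0.09957 years.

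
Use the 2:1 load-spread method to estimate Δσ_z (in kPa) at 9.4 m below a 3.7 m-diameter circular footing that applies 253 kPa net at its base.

By the 2:1 method the load spreads at 1 horizontal : 2 vertical, so at depth z the loaded area has grown by z in each plan dimension:
Δσ ≈ qD²/(D+z)² = 253×3.7²/(3.7+9.4)² = 20.183 kPa

Δσ_z ≈ 20.2 kPa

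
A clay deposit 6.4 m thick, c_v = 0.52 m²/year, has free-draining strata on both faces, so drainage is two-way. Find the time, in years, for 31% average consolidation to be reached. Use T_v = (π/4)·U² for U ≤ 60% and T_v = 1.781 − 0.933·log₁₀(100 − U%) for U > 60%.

t ≈ 1.49 years

Drainage path length: H_d = H/2 = 3.2 m (double drainage).
U ≤ 60%: T_v = (π/4)·U² = (π/4)×0.31² = 0.075477.
t = T_v·H_d²/c_v = 0.075477×3.2²/0.52 = 1.486 years.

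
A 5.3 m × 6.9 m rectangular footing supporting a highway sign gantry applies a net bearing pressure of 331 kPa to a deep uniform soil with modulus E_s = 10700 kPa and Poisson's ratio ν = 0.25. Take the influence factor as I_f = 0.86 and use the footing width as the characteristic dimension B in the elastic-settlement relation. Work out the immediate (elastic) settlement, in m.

S_e ≈ 0.132 m

Immediate (elastic) settlement: S_e = q·B·(1−ν²)/E_s · I_f.
S_e = 331 × 5.3 × (1 − 0.25²) / 10700 × 0.86
    = 331 × 5.3 × 0.9375 / 10700 × 0.86
    = 0.1322 m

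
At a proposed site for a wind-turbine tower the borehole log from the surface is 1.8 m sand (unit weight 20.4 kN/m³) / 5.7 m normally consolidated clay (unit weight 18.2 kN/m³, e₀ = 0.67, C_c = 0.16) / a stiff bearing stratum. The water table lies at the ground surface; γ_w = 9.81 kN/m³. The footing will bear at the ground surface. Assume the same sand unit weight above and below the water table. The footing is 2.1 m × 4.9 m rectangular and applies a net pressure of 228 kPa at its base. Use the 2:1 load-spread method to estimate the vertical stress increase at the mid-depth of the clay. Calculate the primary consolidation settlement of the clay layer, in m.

Mid-depth of clay below the ground surface: z = 1.8 + 5.7/2 = 4.65 m.
Total vertical stress at mid-clay: σ_v = 20.4×1.8 + 18.2×2.85 = 88.59 kPa.
Pore pressure: u = 9.81×(4.65 − 0) = 45.617 kPa.
Initial effective stress: σ'_0 = σ_v − u = 88.59 − 45.617 = 42.973 kPa.
Stress increase at mid-clay by the 2:1 spreading method:
Δσ = qBL/((B+z)(L+z)) = 228×2.1×4.9/((2.1+4.65)(4.9+4.65)) = 36.395 kPa
Final effective stress: σ'_f = σ'_0 + Δσ = 42.973 + 36.395 = 79.368 kPa.
Normally consolidated clay, so the full stress increment lies on the virgin compression line:
S_c = C_c·H/(1+e₀)·log₁₀(σ'_f/σ'_0) = 0.16×5.7/(1+0.67)×log₁₀(79.368/42.973)
    = 0.54611 × 0.26645 = 0.1455 m

S_c ≈ 0.146 m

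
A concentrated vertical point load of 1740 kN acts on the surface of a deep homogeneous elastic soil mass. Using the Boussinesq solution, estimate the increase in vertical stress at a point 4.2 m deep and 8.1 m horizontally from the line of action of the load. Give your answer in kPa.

Boussinesq vertical stress below a point load on an elastic half-space:
Δσ_z = 3P/(2πz²) · [1 + (r/z)²]^(−5/2)
r/z = 8.1/4.2 = 1.9286; [1+(r/z)²]^(−5/2) = 0.020667.
Δσ_z = 3×1740/(2π×4.2²) × 0.020667 = 47.097 × 0.020667 = 0.9734 kPa

Δσ_z ≈ 0.973 kPa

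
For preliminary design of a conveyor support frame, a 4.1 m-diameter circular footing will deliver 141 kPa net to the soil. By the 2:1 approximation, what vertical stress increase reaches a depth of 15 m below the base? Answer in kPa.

By the 2:1 method the load spreads at 1 horizontal : 2 vertical, so at depth z the loaded area has grown by z in each plan dimension:
Δσ ≈ qD²/(D+z)² = 141×4.1²/(4.1+15)² = 6.4971 kPa

Δσ_z ≈ 6.5 kPa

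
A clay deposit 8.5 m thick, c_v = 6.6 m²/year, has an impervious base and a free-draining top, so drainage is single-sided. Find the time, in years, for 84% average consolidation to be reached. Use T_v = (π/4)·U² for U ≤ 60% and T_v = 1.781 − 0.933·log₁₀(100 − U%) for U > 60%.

t ≈ 7.2 years

Drainage path length: H_d = H = 8.5 m (single drainage).
U > 60%: T_v = 1.781 − 0.933·log₁₀(100 − 84) = 0.65756.
t = T_v·H_d²/c_v = 0.65756×8.5²/6.6 = 7.198 years.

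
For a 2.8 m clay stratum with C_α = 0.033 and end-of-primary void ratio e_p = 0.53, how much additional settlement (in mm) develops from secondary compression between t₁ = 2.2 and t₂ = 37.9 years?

Secondary compression: S_s = C_α·H/(1+e_p)·log₁₀(t₂/t₁)
S_s = 0.033×2.8/(1+0.53)×log₁₀(37.9/2.2)
    = 0.06039 × 1.236 = 0.07466 m

S_s ≈ 74.7 mm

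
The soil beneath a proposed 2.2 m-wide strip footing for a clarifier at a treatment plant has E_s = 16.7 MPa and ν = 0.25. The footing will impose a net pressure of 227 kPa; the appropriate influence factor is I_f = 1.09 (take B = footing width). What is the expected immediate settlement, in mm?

Immediate (elastic) settlement: S_e = q·B·(1−ν²)/E_s · I_f.
E_s = 16.7 MPa = 16700 kPa.
S_e = 227 × 2.2 × (1 − 0.25²) / 16700 × 1.09
    = 227 × 2.2 × 0.9375 / 16700 × 1.09
    = 0.03056 m = 30.56 mm

S_e ≈ 30.6 mm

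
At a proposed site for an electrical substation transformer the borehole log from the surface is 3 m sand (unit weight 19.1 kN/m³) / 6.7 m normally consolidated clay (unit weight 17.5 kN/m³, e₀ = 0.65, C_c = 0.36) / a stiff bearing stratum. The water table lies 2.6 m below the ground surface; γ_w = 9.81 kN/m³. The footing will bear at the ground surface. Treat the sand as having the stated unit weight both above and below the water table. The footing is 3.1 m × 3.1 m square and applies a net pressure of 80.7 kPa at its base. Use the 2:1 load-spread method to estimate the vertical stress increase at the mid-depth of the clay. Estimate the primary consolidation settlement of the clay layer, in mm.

Mid-depth of clay below the ground surface: z = 3 + 6.7/2 = 6.35 m.
Total vertical stress at mid-clay: σ_v = 19.1×3 + 17.5×3.35 = 115.93 kPa.
Pore pressure: u = 9.81×(6.35 − 2.6) = 36.788 kPa.
Initial effective stress: σ'_0 = σ_v − u = 115.93 − 36.788 = 79.142 kPa.
Stress increase at mid-clay by the 2:1 spreading method:
Δσ = qBL/((B+z)(L+z)) = 80.7×3.1×3.1/((3.1+6.35)(3.1+6.35)) = 8.6843 kPa
Final effective stress: σ'_f = σ'_0 + Δσ = 79.142 + 8.6843 = 87.826 kPa.
Normally consolidated clay, so the full stress increment lies on the virgin compression line:
S_c = C_c·H/(1+e₀)·log₁₀(σ'_f/σ'_0) = 0.36×6.7/(1+0.65)×log₁₀(87.826/79.142)
    = 1.4618 × 0.045216 = 0.0661 m

S_c ≈ 66.1 mm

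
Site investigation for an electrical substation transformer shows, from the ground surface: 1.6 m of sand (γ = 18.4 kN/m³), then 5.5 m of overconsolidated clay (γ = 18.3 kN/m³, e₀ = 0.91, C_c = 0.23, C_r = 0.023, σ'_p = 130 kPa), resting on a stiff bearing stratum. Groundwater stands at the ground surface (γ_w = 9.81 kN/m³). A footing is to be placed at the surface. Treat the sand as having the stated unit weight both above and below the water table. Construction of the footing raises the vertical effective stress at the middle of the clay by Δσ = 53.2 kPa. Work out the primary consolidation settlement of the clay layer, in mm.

S_c ≈ 25.6 mm

Mid-depth of clay below the ground surface: z = 1.6 + 5.5/2 = 4.35 m.
Total vertical stress at mid-clay: σ_v = 18.4×1.6 + 18.3×2.75 = 79.765 kPa.
Pore pressure: u = 9.81×(4.35 − 0) = 42.673 kPa.
Initial effective stress: σ'_0 = σ_v − u = 79.765 − 42.673 = 37.092 kPa.
Final effective stress: σ'_f = 37.092 + 53.2 = 90.292 kPa.
σ'_f = 90.292 ≤ σ'_p = 130 kPa, so the clay remains overconsolidated and only the recompression index applies:
S_c = C_r·H/(1+e₀)·log₁₀(σ'_f/σ'_0) = 0.023×5.5/1.91×log₁₀(90.292/37.092)
    = 0.066231 × 0.38637 = 0.02559 m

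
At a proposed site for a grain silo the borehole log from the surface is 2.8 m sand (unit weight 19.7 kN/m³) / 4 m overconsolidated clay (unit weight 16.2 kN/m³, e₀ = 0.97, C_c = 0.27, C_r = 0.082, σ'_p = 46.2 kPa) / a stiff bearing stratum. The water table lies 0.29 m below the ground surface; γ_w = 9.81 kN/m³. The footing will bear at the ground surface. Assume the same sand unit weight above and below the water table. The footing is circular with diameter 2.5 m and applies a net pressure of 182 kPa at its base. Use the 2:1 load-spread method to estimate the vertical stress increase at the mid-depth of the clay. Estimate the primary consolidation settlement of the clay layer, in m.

Mid-depth of clay below the ground surface: z = 2.8 + 4/2 = 4.8 m.
Total vertical stress at mid-clay: σ_v = 19.7×2.8 + 16.2×2 = 87.56 kPa.
Pore pressure: u = 9.81×(4.8 − 0.29) = 44.243 kPa.
Initial effective stress: σ'_0 = σ_v − u = 87.56 − 44.243 = 43.317 kPa.
Stress increase at mid-clay by the 2:1 spreading method:
Δσ ≈ qD²/(D+z)² = 182×2.5²/(2.5+4.8)² = 21.345 kPa
Final effective stress: σ'_f = 43.317 + 21.345 = 64.662 kPa.
σ'_f = 64.662 > σ'_p = 46.2 kPa, so the stress path crosses the preconsolidation pressure — recompression up to σ'_p, then virgin compression beyond:
S_c = H/(1+e₀)·[C_r·log₁₀(σ'_p/σ'_0) + C_c·log₁₀(σ'_f/σ'_p)]
    = 4/1.97 × [0.082×log₁₀(46.2/43.317) + 0.27×log₁₀(64.662/46.2)]
    = 2.0305 × [0.0022947 + 0.039422] = 0.08471 m

S_c ≈ 0.0847 m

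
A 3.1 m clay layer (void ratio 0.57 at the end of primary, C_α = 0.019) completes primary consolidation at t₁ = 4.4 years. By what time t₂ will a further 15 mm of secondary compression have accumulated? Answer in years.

t₂ ≈ 11 years

S_s = C_α·H/(1+e_p)·log₁₀(t₂/t₁) ⇒ log₁₀(t₂/t₁) = S_s·(1+e_p)/(C_α·H).
log₁₀(t₂/t₁) = 0.015 × (1+0.57) / (0.019×3.1) = 0.3998
t₂ = t₁ × 10^0.3998 = 4.4 × 2.511 = 11.05 years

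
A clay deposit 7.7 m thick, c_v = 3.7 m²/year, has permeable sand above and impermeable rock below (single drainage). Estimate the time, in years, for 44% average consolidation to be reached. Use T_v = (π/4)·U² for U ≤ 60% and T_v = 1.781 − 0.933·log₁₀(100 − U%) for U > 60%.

Drainage path length: H_d = H = 7.7 m (single drainage).
U ≤ 60%: T_v = (π/4)·U² = (π/4)×0.44² = 0.15205.
t = T_v·H_d²/c_v = 0.15205×7.7²/3.7 = 2.436 years.

t ≈ 2.44 years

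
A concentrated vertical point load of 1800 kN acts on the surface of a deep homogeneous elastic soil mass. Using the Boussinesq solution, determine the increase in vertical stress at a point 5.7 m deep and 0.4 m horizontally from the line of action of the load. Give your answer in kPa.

Boussinesq vertical stress below a point load on an elastic half-space:
Δσ_z = 3P/(2πz²) · [1 + (r/z)²]^(−5/2)
r/z = 0.4/5.7 = 0.070175; [1+(r/z)²]^(−5/2) = 0.98779.
Δσ_z = 3×1800/(2π×5.7²) × 0.98779 = 26.452 × 0.98779 = 26.13 kPa

Δσ_z ≈ 26.1 kPa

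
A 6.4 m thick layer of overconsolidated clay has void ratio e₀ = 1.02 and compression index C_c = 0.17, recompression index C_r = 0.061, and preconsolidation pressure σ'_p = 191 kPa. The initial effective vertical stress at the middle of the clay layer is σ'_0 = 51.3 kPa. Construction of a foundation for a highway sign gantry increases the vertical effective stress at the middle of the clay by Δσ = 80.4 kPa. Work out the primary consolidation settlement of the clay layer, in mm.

S_c ≈ 79.1 mm

Final effective stress: σ'_f = 51.3 + 80.4 = 131.7 kPa.
σ'_f = 131.7 ≤ σ'_p = 191 kPa, so the clay remains overconsolidated and only the recompression index applies:
S_c = C_r·H/(1+e₀)·log₁₀(σ'_f/σ'_0) = 0.061×6.4/2.02×log₁₀(131.7/51.3)
    = 0.19327 × 0.40947 = 0.07914 m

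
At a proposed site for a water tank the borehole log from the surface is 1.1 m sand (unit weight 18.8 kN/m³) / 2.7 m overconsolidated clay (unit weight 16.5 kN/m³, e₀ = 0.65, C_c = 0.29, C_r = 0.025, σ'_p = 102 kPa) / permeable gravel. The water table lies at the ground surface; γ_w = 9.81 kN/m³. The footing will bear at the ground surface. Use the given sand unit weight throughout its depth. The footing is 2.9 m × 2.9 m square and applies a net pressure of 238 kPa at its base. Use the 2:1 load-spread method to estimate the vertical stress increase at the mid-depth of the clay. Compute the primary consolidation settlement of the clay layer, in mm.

S_c ≈ 27.5 mm

Mid-depth of clay below the ground surface: z = 1.1 + 2.7/2 = 2.45 m.
Total vertical stress at mid-clay: σ_v = 18.8×1.1 + 16.5×1.35 = 42.955 kPa.
Pore pressure: u = 9.81×(2.45 − 0) = 24.035 kPa.
Initial effective stress: σ'_0 = σ_v − u = 42.955 − 24.035 = 18.92 kPa.
Stress increase at mid-clay by the 2:1 spreading method:
Δσ = qBL/((B+z)(L+z)) = 238×2.9×2.9/((2.9+2.45)(2.9+2.45)) = 69.93 kPa
Final effective stress: σ'_f = 18.92 + 69.93 = 88.85 kPa.
σ'_f = 88.85 ≤ σ'_p = 102 kPa, so the clay remains overconsolidated and only the recompression index applies:
S_c = C_r·H/(1+e₀)·log₁₀(σ'_f/σ'_0) = 0.025×2.7/1.65×log₁₀(88.85/18.92)
    = 0.04091 × 0.67174 = 0.02748 m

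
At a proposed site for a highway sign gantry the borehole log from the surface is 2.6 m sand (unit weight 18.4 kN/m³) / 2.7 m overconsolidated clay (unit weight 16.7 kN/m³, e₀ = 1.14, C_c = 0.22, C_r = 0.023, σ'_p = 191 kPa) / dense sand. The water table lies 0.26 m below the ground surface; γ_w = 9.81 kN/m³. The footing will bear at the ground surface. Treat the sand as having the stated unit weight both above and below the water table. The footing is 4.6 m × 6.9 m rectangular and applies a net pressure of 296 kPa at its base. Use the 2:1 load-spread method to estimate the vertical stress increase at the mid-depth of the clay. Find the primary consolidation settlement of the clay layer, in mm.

Mid-depth of clay below the ground surface: z = 2.6 + 2.7/2 = 3.95 m.
Total vertical stress at mid-clay: σ_v = 18.4×2.6 + 16.7×1.35 = 70.385 kPa.
Pore pressure: u = 9.81×(3.95 − 0.26) = 36.199 kPa.
Initial effective stress: σ'_0 = σ_v − u = 70.385 − 36.199 = 34.186 kPa.
Stress increase at mid-clay by the 2:1 spreading method:
Δσ = qBL/((B+z)(L+z)) = 296×4.6×6.9/((4.6+3.95)(6.9+3.95)) = 101.28 kPa
Final effective stress: σ'_f = 34.186 + 101.28 = 135.47 kPa.
σ'_f = 135.47 ≤ σ'_p = 191 kPa, so the clay remains overconsolidated and only the recompression index applies:
S_c = C_r·H/(1+e₀)·log₁₀(σ'_f/σ'_0) = 0.023×2.7/2.14×log₁₀(135.47/34.186)
    = 0.029019 × 0.59799 = 0.01735 m

S_c ≈ 17.4 mm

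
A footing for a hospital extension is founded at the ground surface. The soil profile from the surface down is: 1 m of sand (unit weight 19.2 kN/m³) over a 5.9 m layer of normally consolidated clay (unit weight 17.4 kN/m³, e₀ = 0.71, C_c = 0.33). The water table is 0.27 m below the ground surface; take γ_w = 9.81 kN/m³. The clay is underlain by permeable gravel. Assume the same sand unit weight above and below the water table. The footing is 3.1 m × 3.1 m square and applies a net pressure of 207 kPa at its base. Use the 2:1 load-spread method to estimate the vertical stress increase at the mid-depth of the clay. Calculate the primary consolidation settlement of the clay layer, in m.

Mid-depth of clay below the ground surface: z = 1 + 5.9/2 = 3.95 m.
Total vertical stress at mid-clay: σ_v = 19.2×1 + 17.4×2.95 = 70.53 kPa.
Pore pressure: u = 9.81×(3.95 − 0.27) = 36.101 kPa.
Initial effective stress: σ'_0 = σ_v − u = 70.53 − 36.101 = 34.429 kPa.
Stress increase at mid-clay by the 2:1 spreading method:
Δσ = qBL/((B+z)(L+z)) = 207×3.1×3.1/((3.1+3.95)(3.1+3.95)) = 40.024 kPa
Final effective stress: σ'_f = σ'_0 + Δσ = 34.429 + 40.024 = 74.453 kPa.
Normally consolidated clay, so the full stress increment lies on the virgin compression line:
S_c = C_c·H/(1+e₀)·log₁₀(σ'_f/σ'_0) = 0.33×5.9/(1+0.71)×log₁₀(74.453/34.429)
    = 1.1386 × 0.33496 = 0.3814 m

S_c ≈ 0.381 m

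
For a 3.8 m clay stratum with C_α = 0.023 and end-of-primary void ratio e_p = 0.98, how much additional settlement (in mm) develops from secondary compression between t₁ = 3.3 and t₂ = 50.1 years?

Secondary compression: S_s = C_α·H/(1+e_p)·log₁₀(t₂/t₁)
S_s = 0.023×3.8/(1+0.98)×log₁₀(50.1/3.3)
    = 0.04414 × 1.181 = 0.05215 m

S_s ≈ 52.1 mm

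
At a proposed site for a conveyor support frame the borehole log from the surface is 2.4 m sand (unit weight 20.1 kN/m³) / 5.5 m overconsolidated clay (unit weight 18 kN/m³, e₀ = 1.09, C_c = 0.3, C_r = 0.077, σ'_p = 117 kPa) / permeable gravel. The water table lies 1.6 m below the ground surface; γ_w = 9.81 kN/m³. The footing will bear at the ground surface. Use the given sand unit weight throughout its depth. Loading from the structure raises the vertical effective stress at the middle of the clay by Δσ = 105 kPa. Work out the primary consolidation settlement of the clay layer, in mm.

S_c ≈ 178 mm

Mid-depth of clay below the ground surface: z = 2.4 + 5.5/2 = 5.15 m.
Total vertical stress at mid-clay: σ_v = 20.1×2.4 + 18×2.75 = 97.74 kPa.
Pore pressure: u = 9.81×(5.15 − 1.6) = 34.825 kPa.
Initial effective stress: σ'_0 = σ_v − u = 97.74 − 34.825 = 62.915 kPa.
Final effective stress: σ'_f = 62.915 + 105 = 167.91 kPa.
σ'_f = 167.91 > σ'_p = 117 kPa, so the stress path crosses the preconsolidation pressure — recompression up to σ'_p, then virgin compression beyond:
S_c = H/(1+e₀)·[C_r·log₁₀(σ'_p/σ'_0) + C_c·log₁₀(σ'_f/σ'_p)]
    = 5.5/2.09 × [0.077×log₁₀(117/62.915) + 0.3×log₁₀(167.91/117)]
    = 2.6316 × [0.020746 + 0.047067] = 0.1785 m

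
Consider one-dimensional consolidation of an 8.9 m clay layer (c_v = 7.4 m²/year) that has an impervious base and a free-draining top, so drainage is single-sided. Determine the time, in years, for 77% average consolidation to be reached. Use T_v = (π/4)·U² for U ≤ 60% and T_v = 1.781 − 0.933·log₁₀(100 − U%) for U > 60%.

Drainage path length: H_d = H = 8.9 m (single drainage).
U > 60%: T_v = 1.781 − 0.933·log₁₀(100 − 77) = 0.51051.
t = T_v·H_d²/c_v = 0.51051×8.9²/7.4 = 5.465 years.

t ≈ 5.46 years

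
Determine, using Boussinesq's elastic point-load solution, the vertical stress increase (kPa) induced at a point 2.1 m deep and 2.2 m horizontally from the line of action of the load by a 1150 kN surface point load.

Boussinesq vertical stress below a point load on an elastic half-space:
Δσ_z = 3P/(2πz²) · [1 + (r/z)²]^(−5/2)
r/z = 2.2/2.1 = 1.0476; [1+(r/z)²]^(−5/2) = 0.15694.
Δσ_z = 3×1150/(2π×2.1²) × 0.15694 = 124.51 × 0.15694 = 19.54 kPa

Δσ_z ≈ 19.5 kPa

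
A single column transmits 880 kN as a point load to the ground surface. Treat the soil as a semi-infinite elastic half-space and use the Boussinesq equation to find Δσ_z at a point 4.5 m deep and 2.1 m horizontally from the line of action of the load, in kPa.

Δσ_z ≈ 12.7 kPa

Boussinesq vertical stress below a point load on an elastic half-space:
Δσ_z = 3P/(2πz²) · [1 + (r/z)²]^(−5/2)
r/z = 2.1/4.5 = 0.46667; [1+(r/z)²]^(−5/2) = 0.61105.
Δσ_z = 3×880/(2π×4.5²) × 0.61105 = 20.749 × 0.61105 = 12.68 kPa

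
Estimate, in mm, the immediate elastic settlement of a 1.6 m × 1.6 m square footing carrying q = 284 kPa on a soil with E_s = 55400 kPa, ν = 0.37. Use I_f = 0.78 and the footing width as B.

Immediate (elastic) settlement: S_e = q·B·(1−ν²)/E_s · I_f.
S_e = 284 × 1.6 × (1 − 0.37²) / 55400 × 0.78
    = 284 × 1.6 × 0.8631 / 55400 × 0.78
    = 0.005522 m = 5.522 mm

S_e ≈ 5.52 mm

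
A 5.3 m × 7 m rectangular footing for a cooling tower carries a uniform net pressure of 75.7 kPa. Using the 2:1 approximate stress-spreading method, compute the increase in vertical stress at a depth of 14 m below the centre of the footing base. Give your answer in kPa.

Δσ_z ≈ 6.93 kPa

By the 2:1 method the load spreads at 1 horizontal : 2 vertical, so at depth z the loaded area has grown by z in each plan dimension:
Δσ = qBL/((B+z)(L+z)) = 75.7×5.3×7/((5.3+14)(7+14)) = 6.9294 kPa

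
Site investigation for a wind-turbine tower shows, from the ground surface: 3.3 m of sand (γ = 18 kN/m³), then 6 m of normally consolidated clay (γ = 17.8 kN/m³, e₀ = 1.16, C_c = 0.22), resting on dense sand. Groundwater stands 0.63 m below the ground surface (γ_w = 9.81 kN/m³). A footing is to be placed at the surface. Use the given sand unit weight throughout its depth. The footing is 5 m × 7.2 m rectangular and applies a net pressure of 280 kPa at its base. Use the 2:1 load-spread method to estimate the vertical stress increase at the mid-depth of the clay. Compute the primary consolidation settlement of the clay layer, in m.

S_c ≈ 0.204 m

Mid-depth of clay below the ground surface: z = 3.3 + 6/2 = 6.3 m.
Total vertical stress at mid-clay: σ_v = 18×3.3 + 17.8×3 = 112.8 kPa.
Pore pressure: u = 9.81×(6.3 − 0.63) = 55.623 kPa.
Initial effective stress: σ'_0 = σ_v − u = 112.8 − 55.623 = 57.177 kPa.
Stress increase at mid-clay by the 2:1 spreading method:
Δσ = qBL/((B+z)(L+z)) = 280×5×7.2/((5+6.3)(7.2+6.3)) = 66.077 kPa
Final effective stress: σ'_f = σ'_0 + Δσ = 57.177 + 66.077 = 123.25 kPa.
Normally consolidated clay, so the full stress increment lies on the virgin compression line:
S_c = C_c·H/(1+e₀)·log₁₀(σ'_f/σ'_0) = 0.22×6/(1+1.16)×log₁₀(123.25/57.177)
    = 0.61111 × 0.33357 = 0.2038 m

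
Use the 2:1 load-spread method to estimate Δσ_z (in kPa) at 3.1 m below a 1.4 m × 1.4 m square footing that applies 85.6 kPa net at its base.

Δσ_z ≈ 8.29 kPa

By the 2:1 method the load spreads at 1 horizontal : 2 vertical, so at depth z the loaded area has grown by z in each plan dimension:
Δσ = qBL/((B+z)(L+z)) = 85.6×1.4×1.4/((1.4+3.1)(1.4+3.1)) = 8.2852 kPa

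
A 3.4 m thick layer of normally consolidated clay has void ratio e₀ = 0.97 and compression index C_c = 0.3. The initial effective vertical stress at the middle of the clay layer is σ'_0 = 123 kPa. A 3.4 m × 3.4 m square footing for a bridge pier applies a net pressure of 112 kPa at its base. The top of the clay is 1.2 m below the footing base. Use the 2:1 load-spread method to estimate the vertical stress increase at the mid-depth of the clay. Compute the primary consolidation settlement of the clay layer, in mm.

S_c ≈ 52.9 mm

Mid-depth of clay below the footing base: z = 1.2 + 3.4/2 = 2.9 m.
Stress increase at mid-clay by the 2:1 spreading method:
Δσ = qBL/((B+z)(L+z)) = 112×3.4×3.4/((3.4+2.9)(3.4+2.9)) = 32.621 kPa
Final effective stress: σ'_f = σ'_0 + Δσ = 123 + 32.621 = 155.62 kPa.
Normally consolidated clay, so the full stress increment lies on the virgin compression line:
S_c = C_c·H/(1+e₀)·log₁₀(σ'_f/σ'_0) = 0.3×3.4/(1+0.97)×log₁₀(155.62/123)
    = 0.51777 × 0.10216 = 0.0529 m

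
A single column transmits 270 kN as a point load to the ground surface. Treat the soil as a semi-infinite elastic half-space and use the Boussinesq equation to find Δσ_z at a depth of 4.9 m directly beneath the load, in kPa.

Δσ_z ≈ 5.37 kPa

Boussinesq vertical stress below a point load on an elastic half-space:
Δσ_z = 3P/(2πz²) · [1 + (r/z)²]^(−5/2)
r/z = 0/4.9 = 0; [1+(r/z)²]^(−5/2) = 1.
Δσ_z = 3×270/(2π×4.9²) × 1 = 5.3692 × 1 = 5.369 kPa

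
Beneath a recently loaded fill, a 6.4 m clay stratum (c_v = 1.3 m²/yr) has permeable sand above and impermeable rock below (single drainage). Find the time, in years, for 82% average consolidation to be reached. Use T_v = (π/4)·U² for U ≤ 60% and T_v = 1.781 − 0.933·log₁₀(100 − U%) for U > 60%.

t ≈ 19.2 years

Drainage path length: H_d = H = 6.4 m (single drainage).
U > 60%: T_v = 1.781 − 0.933·log₁₀(100 − 82) = 0.60983.
t = T_v·H_d²/c_v = 0.60983×6.4²/1.3 = 19.21 years.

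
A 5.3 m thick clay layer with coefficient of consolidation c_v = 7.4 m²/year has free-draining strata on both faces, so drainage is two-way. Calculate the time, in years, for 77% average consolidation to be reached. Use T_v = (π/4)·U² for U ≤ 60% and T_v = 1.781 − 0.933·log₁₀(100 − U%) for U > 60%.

Drainage path length: H_d = H/2 = 2.65 m (double drainage).
U > 60%: T_v = 1.781 − 0.933·log₁₀(100 − 77) = 0.51051.
t = T_v·H_d²/c_v = 0.51051×2.65²/7.4 = 0.4845 years.

t ≈ 0.484 years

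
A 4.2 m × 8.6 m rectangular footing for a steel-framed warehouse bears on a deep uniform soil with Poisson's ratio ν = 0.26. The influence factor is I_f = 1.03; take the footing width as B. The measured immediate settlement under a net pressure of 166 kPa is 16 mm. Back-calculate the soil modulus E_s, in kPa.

E_s ≈ 41800 kPa

S_e = q·B·(1−ν²)/E_s · I_f  ⇒  E_s = q·B·(1−ν²)·I_f / S_e.
E_s = 166 × 4.2 × 0.9324 × 1.03 / 0.016 = 41850 kPa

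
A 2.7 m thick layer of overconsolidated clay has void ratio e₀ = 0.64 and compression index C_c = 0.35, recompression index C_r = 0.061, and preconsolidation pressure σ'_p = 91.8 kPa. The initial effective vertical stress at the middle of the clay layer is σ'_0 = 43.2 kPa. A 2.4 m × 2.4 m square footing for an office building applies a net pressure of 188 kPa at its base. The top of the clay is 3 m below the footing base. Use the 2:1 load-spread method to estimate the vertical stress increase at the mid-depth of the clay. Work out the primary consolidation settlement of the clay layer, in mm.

S_c ≈ 19.1 mm

Mid-depth of clay below the footing base: z = 3 + 2.7/2 = 4.35 m.
Stress increase at mid-clay by the 2:1 spreading method:
Δσ = qBL/((B+z)(L+z)) = 188×2.4×2.4/((2.4+4.35)(2.4+4.35)) = 23.767 kPa
Final effective stress: σ'_f = 43.2 + 23.767 = 66.967 kPa.
σ'_f = 66.967 ≤ σ'_p = 91.8 kPa, so the clay remains overconsolidated and only the recompression index applies:
S_c = C_r·H/(1+e₀)·log₁₀(σ'_f/σ'_0) = 0.061×2.7/1.64×log₁₀(66.967/43.2)
    = 0.10042 × 0.19038 = 0.01912 m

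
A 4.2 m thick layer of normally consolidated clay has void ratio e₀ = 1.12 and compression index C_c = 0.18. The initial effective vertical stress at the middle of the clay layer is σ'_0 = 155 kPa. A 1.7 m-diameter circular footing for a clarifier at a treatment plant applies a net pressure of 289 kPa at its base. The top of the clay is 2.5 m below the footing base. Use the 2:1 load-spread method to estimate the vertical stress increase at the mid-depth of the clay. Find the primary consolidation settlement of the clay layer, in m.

Mid-depth of clay below the footing base: z = 2.5 + 4.2/2 = 4.6 m.
Stress increase at mid-clay by the 2:1 spreading method:
Δσ ≈ qD²/(D+z)² = 289×1.7²/(1.7+4.6)² = 21.043 kPa
Final effective stress: σ'_f = σ'_0 + Δσ = 155 + 21.043 = 176.04 kPa.
Normally consolidated clay, so the full stress increment lies on the virgin compression line:
S_c = C_c·H/(1+e₀)·log₁₀(σ'_f/σ'_0) = 0.18×4.2/(1+1.12)×log₁₀(176.04/155)
    = 0.3566 × 0.05528 = 0.01971 m

S_c ≈ 0.0197 m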